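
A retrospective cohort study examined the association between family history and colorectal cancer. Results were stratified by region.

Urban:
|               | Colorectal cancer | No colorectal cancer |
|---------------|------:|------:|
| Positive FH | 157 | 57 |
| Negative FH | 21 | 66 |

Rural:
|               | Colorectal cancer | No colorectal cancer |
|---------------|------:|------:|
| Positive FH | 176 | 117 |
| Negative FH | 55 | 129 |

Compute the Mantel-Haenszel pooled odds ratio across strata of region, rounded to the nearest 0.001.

4.696

OR_MH = Σ(aᵢdᵢ/nᵢ) / Σ(bᵢcᵢ/nᵢ), where nᵢ is the stratum total.
Stratum 1 (Urban): n = 301; a·d/n = 157·66/301 = 34.4252; b·c/n = 57·21/301 = 3.9767
Stratum 2 (Rural): n = 477; a·d/n = 176·129/477 = 47.5975; b·c/n = 117·55/477 = 13.4906
OR_MH = (34.4252 + 47.5975) / (3.9767 + 13.4906) = 82.0227 / 17.4673 = 4.69579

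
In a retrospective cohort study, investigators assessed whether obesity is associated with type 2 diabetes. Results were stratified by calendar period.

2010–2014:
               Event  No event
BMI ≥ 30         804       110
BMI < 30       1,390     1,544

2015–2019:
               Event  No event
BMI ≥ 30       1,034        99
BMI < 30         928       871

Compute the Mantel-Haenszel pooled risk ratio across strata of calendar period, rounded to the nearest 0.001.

1.811

RR_MH = Σ(aᵢ·n₀ᵢ/nᵢ) / Σ(cᵢ·n₁ᵢ/nᵢ), with n₁ᵢ = aᵢ+bᵢ (exposed), n₀ᵢ = cᵢ+dᵢ (unexposed), nᵢ = n₁ᵢ+n₀ᵢ.
Stratum 1 (2010–2014): n₁ = 914, n₀ = 2934, n = 3848; a·n₀/n = 804·2934/3848 = 613.0291; c·n₁/n = 1390·914/3848 = 330.1611
Stratum 2 (2015–2019): n₁ = 1133, n₀ = 1799, n = 2932; a·n₀/n = 1034·1799/2932 = 634.4359; c·n₁/n = 928·1133/2932 = 358.6030
RR_MH = (613.0291 + 634.4359) / (330.1611 + 358.6030) = 1247.4650 / 688.7641 = 1.81116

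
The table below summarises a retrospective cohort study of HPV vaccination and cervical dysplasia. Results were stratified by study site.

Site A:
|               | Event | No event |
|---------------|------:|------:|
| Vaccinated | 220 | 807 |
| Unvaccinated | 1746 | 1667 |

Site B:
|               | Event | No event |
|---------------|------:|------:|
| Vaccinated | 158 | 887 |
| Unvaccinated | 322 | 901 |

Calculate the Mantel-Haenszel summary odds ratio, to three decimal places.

OR_MH = Σ(aᵢdᵢ/nᵢ) / Σ(bᵢcᵢ/nᵢ), where nᵢ is the stratum total.
Stratum 1 (Site A): n = 4440; a·d/n = 220·1667/4440 = 82.5991; b·c/n = 807·1746/4440 = 317.3473
Stratum 2 (Site B): n = 2268; a·d/n = 158·901/2268 = 62.7681; b·c/n = 887·322/2268 = 125.9321
OR_MH = (82.5991 + 62.7681) / (317.3473 + 125.9321) = 145.3672 / 443.2794 = 0.32794

0.328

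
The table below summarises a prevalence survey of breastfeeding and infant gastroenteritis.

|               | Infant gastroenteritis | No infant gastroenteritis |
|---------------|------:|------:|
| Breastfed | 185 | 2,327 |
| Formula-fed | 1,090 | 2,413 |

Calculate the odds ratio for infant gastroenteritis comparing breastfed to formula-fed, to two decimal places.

0.18

Cells: a = 185, b = 2327, c = 1090, d = 2413.
OR = (a·d)/(b·c) = (185 × 2413) / (2327 × 1090) = 446405 / 2536430 = 0.17600
Exposure is associated with lower odds of infant gastroenteritis (OR = 0.18 < 1).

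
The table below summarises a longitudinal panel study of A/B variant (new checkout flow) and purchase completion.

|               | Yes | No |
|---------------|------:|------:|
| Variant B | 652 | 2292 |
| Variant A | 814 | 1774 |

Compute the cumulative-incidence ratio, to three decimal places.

Cells: a = 652, b = 2292, c = 814, d = 1774.
Risk in exposed = 652/2944 = 0.22147; risk in unexposed = 814/2588 = 0.31453.
RR = 0.22147 / 0.31453 = 0.70412
The risk is 30% lower among the exposed than among the unexposed.

0.704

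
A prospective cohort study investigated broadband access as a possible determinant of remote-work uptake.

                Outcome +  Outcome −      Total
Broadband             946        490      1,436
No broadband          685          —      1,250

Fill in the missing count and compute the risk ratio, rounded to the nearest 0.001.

1.202

The missing cell is in the unexposed row: 1250 − 685 = 565.
So a = 946, b = 490, c = 685, d = 565.
RR = [a/(a+b)] / [c/(c+d)] = (946/1436) / (685/1250) = 0.65877/0.54800 = 1.20214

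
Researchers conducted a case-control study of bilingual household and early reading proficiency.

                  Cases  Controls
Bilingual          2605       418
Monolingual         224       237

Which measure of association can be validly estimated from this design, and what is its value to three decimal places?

6.594

Cells: a = 2605, b = 418, c = 224, d = 237.
This is a case-control study: participants were sampled on outcome status, so risks in the source population cannot be estimated directly — relative risk is not valid here. The odds ratio is the appropriate measure.
OR = (a·d)/(b·c) = (2605 × 237) / (418 × 224) = 617385 / 93632 = 6.59374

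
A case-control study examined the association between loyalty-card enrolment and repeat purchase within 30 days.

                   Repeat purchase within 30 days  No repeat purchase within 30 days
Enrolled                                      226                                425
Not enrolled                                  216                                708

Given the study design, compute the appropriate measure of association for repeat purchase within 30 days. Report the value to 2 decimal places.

Cells: a = 226, b = 425, c = 216, d = 708.
This is a case-control study: participants were sampled on outcome status, so risks in the source population cannot be estimated directly — relative risk is not valid here. The odds ratio is the appropriate measure.
OR = (a·d)/(b·c) = (226 × 708) / (425 × 216) = 160008 / 91800 = 1.74301

1.74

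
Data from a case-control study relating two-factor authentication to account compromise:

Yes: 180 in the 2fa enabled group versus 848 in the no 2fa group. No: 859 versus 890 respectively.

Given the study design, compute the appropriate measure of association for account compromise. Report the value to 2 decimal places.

0.22

From the description: a = 180, b = 859, c = 848, d = 890.
This is a case-control study: participants were sampled on outcome status, so risks in the source population cannot be estimated directly — relative risk is not valid here. The odds ratio is the appropriate measure.
OR = (a·d)/(b·c) = (180 × 890) / (859 × 848) = 160200 / 728432 = 0.21992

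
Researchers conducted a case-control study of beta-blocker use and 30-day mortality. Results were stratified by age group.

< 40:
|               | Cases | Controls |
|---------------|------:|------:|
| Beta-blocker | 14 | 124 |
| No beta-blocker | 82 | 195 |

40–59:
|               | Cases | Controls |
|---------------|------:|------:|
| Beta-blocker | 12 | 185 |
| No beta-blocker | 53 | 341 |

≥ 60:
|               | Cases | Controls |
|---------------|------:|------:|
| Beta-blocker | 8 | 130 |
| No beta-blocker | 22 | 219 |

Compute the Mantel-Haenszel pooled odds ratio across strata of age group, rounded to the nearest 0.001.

0.373

OR_MH = Σ(aᵢdᵢ/nᵢ) / Σ(bᵢcᵢ/nᵢ), where nᵢ is the stratum total.
Stratum 1 (< 40): n = 415; a·d/n = 14·195/415 = 6.5783; b·c/n = 124·82/415 = 24.5012
Stratum 2 (40–59): n = 591; a·d/n = 12·341/591 = 6.9239; b·c/n = 185·53/591 = 16.5905
Stratum 3 (≥ 60): n = 379; a·d/n = 8·219/379 = 4.6227; b·c/n = 130·22/379 = 7.5462
OR_MH = (6.5783 + 6.9239 + 4.6227) / (24.5012 + 16.5905 + 7.5462) = 18.1249 / 48.6379 = 0.37265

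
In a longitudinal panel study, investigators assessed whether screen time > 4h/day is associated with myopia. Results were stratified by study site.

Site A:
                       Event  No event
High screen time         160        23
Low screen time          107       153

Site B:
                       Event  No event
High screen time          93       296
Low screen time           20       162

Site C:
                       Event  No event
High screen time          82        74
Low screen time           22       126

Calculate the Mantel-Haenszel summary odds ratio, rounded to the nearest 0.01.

5.43

OR_MH = Σ(aᵢdᵢ/nᵢ) / Σ(bᵢcᵢ/nᵢ), where nᵢ is the stratum total.
Stratum 1 (Site A): n = 443; a·d/n = 160·153/443 = 55.2596; b·c/n = 23·107/443 = 5.5553
Stratum 2 (Site B): n = 571; a·d/n = 93·162/571 = 26.3853; b·c/n = 296·20/571 = 10.3678
Stratum 3 (Site C): n = 304; a·d/n = 82·126/304 = 33.9868; b·c/n = 74·22/304 = 5.3553
OR_MH = (55.2596 + 26.3853 + 33.9868) / (5.5553 + 10.3678 + 5.3553) = 115.6317 / 21.2783 = 5.43424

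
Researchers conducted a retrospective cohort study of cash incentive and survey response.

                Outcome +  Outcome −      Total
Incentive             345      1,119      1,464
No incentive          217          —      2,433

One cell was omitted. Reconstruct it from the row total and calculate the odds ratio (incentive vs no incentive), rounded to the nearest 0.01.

3.15

The missing cell is in the unexposed row: 2433 − 217 = 2216.
So a = 345, b = 1119, c = 217, d = 2216.
OR = (a·d)/(b·c) = (345 × 2216) / (1119 × 217) = 764520 / 242823 = 3.14847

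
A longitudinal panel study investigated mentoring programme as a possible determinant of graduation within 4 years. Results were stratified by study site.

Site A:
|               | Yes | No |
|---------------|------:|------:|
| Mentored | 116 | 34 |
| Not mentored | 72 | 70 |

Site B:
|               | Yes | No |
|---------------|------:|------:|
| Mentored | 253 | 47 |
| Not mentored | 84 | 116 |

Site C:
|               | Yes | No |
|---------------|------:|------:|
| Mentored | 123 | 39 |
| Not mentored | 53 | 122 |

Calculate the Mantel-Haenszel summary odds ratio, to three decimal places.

OR_MH = Σ(aᵢdᵢ/nᵢ) / Σ(bᵢcᵢ/nᵢ), where nᵢ is the stratum total.
Stratum 1 (Site A): n = 292; a·d/n = 116·70/292 = 27.8082; b·c/n = 34·72/292 = 8.3836
Stratum 2 (Site B): n = 500; a·d/n = 253·116/500 = 58.6960; b·c/n = 47·84/500 = 7.8960
Stratum 3 (Site C): n = 337; a·d/n = 123·122/337 = 44.5282; b·c/n = 39·53/337 = 6.1335
OR_MH = (27.8082 + 58.6960 + 44.5282) / (8.3836 + 7.8960 + 6.1335) = 131.0324 / 22.4131 = 5.84624

5.846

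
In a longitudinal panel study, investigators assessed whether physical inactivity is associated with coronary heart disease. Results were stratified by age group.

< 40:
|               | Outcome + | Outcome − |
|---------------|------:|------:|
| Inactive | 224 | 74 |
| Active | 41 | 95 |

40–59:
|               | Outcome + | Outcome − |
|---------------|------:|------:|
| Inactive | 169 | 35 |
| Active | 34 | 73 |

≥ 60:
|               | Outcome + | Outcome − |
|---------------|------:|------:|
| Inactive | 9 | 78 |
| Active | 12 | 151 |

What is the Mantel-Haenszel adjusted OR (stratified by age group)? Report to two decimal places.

6.46

OR_MH = Σ(aᵢdᵢ/nᵢ) / Σ(bᵢcᵢ/nᵢ), where nᵢ is the stratum total.
Stratum 1 (< 40): n = 434; a·d/n = 224·95/434 = 49.0323; b·c/n = 74·41/434 = 6.9908
Stratum 2 (40–59): n = 311; a·d/n = 169·73/311 = 39.6688; b·c/n = 35·34/311 = 3.8264
Stratum 3 (≥ 60): n = 250; a·d/n = 9·151/250 = 5.4360; b·c/n = 78·12/250 = 3.7440
OR_MH = (49.0323 + 39.6688 + 5.4360) / (6.9908 + 3.8264 + 3.7440) = 94.1371 / 14.5611 = 6.46495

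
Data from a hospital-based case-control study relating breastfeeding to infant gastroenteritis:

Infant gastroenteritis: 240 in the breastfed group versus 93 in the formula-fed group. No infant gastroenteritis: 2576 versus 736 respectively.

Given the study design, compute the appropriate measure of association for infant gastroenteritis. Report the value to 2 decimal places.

From the description: a = 240, b = 2576, c = 93, d = 736.
This is a hospital-based case-control study: participants were sampled on outcome status, so risks in the source population cannot be estimated directly — relative risk is not valid here. The odds ratio is the appropriate measure.
OR = (a·d)/(b·c) = (240 × 736) / (2576 × 93) = 176640 / 239568 = 0.73733

0.74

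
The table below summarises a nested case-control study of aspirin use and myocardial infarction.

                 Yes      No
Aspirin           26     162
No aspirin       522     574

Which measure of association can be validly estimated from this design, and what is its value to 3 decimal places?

Cells: a = 26, b = 162, c = 522, d = 574.
This is a nested case-control study: participants were sampled on outcome status, so risks in the source population cannot be estimated directly — relative risk is not valid here. The odds ratio is the appropriate measure.
OR = (a·d)/(b·c) = (26 × 574) / (162 × 522) = 14924 / 84564 = 0.17648

0.176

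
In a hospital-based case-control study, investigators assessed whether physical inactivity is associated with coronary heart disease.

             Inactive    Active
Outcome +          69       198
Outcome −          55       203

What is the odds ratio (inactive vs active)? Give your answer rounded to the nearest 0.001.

1.286

Reading the table with exposure as columns: a = 69 (Inactive, case), b = 55 (Inactive, non-case), c = 198 (Active, case), d = 203.
OR = (a·d)/(b·c) = (69 × 203) / (55 × 198) = 14007 / 10890 = 1.28623
The odds of coronary heart disease are about 1.29 times as high in the inactive group.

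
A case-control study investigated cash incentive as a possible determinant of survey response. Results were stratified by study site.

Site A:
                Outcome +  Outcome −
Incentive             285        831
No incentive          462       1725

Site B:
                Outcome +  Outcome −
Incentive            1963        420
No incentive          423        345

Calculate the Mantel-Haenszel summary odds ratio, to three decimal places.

OR_MH = Σ(aᵢdᵢ/nᵢ) / Σ(bᵢcᵢ/nᵢ), where nᵢ is the stratum total.
Stratum 1 (Site A): n = 3303; a·d/n = 285·1725/3303 = 148.8420; b·c/n = 831·462/3303 = 116.2343
Stratum 2 (Site B): n = 3151; a·d/n = 1963·345/3151 = 214.9270; b·c/n = 420·423/3151 = 56.3821
OR_MH = (148.8420 + 214.9270) / (116.2343 + 56.3821) = 363.7690 / 172.6164 = 2.10738

2.107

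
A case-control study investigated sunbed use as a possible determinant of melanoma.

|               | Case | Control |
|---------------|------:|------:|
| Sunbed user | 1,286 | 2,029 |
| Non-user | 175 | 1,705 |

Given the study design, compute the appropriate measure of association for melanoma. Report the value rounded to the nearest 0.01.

Cells: a = 1286, b = 2029, c = 175, d = 1705.
This is a case-control study: participants were sampled on outcome status, so risks in the source population cannot be estimated directly — relative risk is not valid here. The odds ratio is the appropriate measure.
OR = (a·d)/(b·c) = (1286 × 1705) / (2029 × 175) = 2192630 / 355075 = 6.17512

6.18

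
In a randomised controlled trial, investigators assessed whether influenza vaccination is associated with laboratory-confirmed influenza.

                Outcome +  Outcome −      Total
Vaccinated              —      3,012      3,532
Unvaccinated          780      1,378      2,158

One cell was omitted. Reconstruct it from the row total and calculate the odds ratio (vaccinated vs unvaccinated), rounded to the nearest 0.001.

0.305

The missing cell is in the exposed row: 3532 − 3012 = 520.
So a = 520, b = 3012, c = 780, d = 1378.
OR = (a·d)/(b·c) = (520 × 1378) / (3012 × 780) = 716560 / 2349360 = 0.30500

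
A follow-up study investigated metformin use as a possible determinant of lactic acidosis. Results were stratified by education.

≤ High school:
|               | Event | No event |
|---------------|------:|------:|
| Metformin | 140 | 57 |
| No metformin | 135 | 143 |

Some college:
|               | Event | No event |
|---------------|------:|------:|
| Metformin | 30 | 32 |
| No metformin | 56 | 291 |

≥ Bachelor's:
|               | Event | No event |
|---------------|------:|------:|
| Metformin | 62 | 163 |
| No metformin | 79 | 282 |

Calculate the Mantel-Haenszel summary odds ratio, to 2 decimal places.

2.19

OR_MH = Σ(aᵢdᵢ/nᵢ) / Σ(bᵢcᵢ/nᵢ), where nᵢ is the stratum total.
Stratum 1 (≤ High school): n = 475; a·d/n = 140·143/475 = 42.1474; b·c/n = 57·135/475 = 16.2000
Stratum 2 (Some college): n = 409; a·d/n = 30·291/409 = 21.3447; b·c/n = 32·56/409 = 4.3814
Stratum 3 (≥ Bachelor's): n = 586; a·d/n = 62·282/586 = 29.8362; b·c/n = 163·79/586 = 21.9744
OR_MH = (42.1474 + 21.3447 + 29.8362) / (16.2000 + 4.3814 + 21.9744) = 93.3283 / 42.5558 = 2.19308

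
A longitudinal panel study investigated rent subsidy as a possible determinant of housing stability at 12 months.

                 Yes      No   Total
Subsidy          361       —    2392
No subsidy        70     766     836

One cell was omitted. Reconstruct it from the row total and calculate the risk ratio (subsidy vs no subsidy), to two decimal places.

The missing cell is in the exposed row: 2392 − 361 = 2031.
So a = 361, b = 2031, c = 70, d = 766.
RR = [a/(a+b)] / [c/(c+d)] = (361/2392) / (70/836) = 0.15092/0.08373 = 1.80241

1.80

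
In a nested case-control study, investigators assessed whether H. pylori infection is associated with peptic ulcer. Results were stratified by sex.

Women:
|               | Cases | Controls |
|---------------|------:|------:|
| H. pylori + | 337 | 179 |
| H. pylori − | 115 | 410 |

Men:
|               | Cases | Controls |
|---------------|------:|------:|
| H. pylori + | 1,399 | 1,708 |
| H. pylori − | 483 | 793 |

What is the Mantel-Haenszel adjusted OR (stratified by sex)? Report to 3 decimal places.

1.855

OR_MH = Σ(aᵢdᵢ/nᵢ) / Σ(bᵢcᵢ/nᵢ), where nᵢ is the stratum total.
Stratum 1 (Women): n = 1041; a·d/n = 337·410/1041 = 132.7281; b·c/n = 179·115/1041 = 19.7743
Stratum 2 (Men): n = 4383; a·d/n = 1399·793/4383 = 253.1159; b·c/n = 1708·483/4383 = 188.2190
OR_MH = (132.7281 + 253.1159) / (19.7743 + 188.2190) = 385.8440 / 207.9933 = 1.85508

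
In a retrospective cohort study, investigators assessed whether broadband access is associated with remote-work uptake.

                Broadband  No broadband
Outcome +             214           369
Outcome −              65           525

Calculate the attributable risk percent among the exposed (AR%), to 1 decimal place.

46.2

Reading the table with exposure as columns: a = 214 (Broadband, case), b = 65 (Broadband, non-case), c = 369 (No broadband, case), d = 525.
Risk in exposed = 214/279 = 0.76703; risk in unexposed = 369/894 = 0.41275.
RR = 0.76703/0.41275 = 1.85832
AR% = (RR − 1)/RR × 100 = (1.85832 − 1)/1.85832 × 100 = 46.1880%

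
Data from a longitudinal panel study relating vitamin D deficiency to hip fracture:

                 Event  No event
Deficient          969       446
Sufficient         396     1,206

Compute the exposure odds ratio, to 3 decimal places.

Cells: a = 969, b = 446, c = 396, d = 1206.
OR = (a·d)/(b·c) = (969 × 1206) / (446 × 396) = 1168614 / 176616 = 6.61669
The odds of hip fracture are about 6.62 times as high in the deficient group.

6.617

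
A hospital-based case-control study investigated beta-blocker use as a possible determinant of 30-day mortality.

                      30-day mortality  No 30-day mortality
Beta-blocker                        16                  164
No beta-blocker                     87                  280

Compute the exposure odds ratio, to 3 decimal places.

Cells: a = 16, b = 164, c = 87, d = 280.
OR = (a·d)/(b·c) = (16 × 280) / (164 × 87) = 4480 / 14268 = 0.31399
Exposure is associated with lower odds of 30-day mortality (OR = 0.31 < 1).

0.314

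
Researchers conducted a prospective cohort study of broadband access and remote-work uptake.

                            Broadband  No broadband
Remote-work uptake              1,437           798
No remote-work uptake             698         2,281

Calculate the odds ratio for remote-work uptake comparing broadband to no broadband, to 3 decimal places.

5.885

Reading the table with exposure as columns: a = 1437 (Broadband, case), b = 698 (Broadband, non-case), c = 798 (No broadband, case), d = 2281.
OR = (a·d)/(b·c) = (1437 × 2281) / (698 × 798) = 3277797 / 557004 = 5.88469
The odds of remote-work uptake are about 5.88 times as high in the broadband group.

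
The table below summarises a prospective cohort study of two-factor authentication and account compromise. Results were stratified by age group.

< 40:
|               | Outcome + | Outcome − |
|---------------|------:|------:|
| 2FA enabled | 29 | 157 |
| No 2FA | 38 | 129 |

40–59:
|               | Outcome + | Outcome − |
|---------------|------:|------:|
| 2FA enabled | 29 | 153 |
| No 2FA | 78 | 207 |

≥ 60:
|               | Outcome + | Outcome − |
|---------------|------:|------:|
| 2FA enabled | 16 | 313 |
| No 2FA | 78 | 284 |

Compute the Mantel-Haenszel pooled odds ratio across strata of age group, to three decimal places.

0.386

OR_MH = Σ(aᵢdᵢ/nᵢ) / Σ(bᵢcᵢ/nᵢ), where nᵢ is the stratum total.
Stratum 1 (< 40): n = 353; a·d/n = 29·129/353 = 10.5977; b·c/n = 157·38/353 = 16.9008
Stratum 2 (40–59): n = 467; a·d/n = 29·207/467 = 12.8544; b·c/n = 153·78/467 = 25.5546
Stratum 3 (≥ 60): n = 691; a·d/n = 16·284/691 = 6.5760; b·c/n = 313·78/691 = 35.3314
OR_MH = (10.5977 + 12.8544 + 6.5760) / (16.9008 + 25.5546 + 35.3314) = 30.0281 / 77.7869 = 0.38603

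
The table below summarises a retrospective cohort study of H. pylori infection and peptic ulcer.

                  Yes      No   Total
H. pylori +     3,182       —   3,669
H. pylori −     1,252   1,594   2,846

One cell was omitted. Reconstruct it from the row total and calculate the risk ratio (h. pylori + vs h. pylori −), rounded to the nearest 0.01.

1.97

The missing cell is in the exposed row: 3669 − 3182 = 487.
So a = 3182, b = 487, c = 1252, d = 1594.
RR = [a/(a+b)] / [c/(c+d)] = (3182/3669) / (1252/2846) = 0.86727/0.43992 = 1.97144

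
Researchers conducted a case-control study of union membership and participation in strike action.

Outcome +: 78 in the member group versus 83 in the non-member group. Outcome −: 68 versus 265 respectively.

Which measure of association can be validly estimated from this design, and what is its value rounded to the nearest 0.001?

From the description: a = 78, b = 68, c = 83, d = 265.
This is a case-control study: participants were sampled on outcome status, so risks in the source population cannot be estimated directly — relative risk is not valid here. The odds ratio is the appropriate measure.
OR = (a·d)/(b·c) = (78 × 265) / (68 × 83) = 20670 / 5644 = 3.66230

3.662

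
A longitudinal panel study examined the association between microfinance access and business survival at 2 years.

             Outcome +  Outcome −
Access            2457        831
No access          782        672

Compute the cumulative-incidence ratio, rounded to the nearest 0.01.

1.39

Cells: a = 2457, b = 831, c = 782, d = 672.
Risk in exposed = 2457/3288 = 0.74726; risk in unexposed = 782/1454 = 0.53783.
RR = 0.74726 / 0.53783 = 1.38941
The risk among the exposed is 1.39 times that among the unexposed.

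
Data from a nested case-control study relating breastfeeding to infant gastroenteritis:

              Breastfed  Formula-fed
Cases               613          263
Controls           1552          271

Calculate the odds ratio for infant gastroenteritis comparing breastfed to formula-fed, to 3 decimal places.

0.407

Reading the table with exposure as columns: a = 613 (Breastfed, case), b = 1552 (Breastfed, non-case), c = 263 (Formula-fed, case), d = 271.
OR = (a·d)/(b·c) = (613 × 271) / (1552 × 263) = 166123 / 408176 = 0.40699
Exposure is associated with lower odds of infant gastroenteritis (OR = 0.41 < 1).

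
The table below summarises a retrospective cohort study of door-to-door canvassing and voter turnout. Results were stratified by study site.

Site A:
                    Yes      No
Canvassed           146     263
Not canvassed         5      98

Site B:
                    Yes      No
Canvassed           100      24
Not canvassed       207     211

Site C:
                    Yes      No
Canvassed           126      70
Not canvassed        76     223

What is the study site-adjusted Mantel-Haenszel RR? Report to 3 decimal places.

2.242

RR_MH = Σ(aᵢ·n₀ᵢ/nᵢ) / Σ(cᵢ·n₁ᵢ/nᵢ), with n₁ᵢ = aᵢ+bᵢ (exposed), n₀ᵢ = cᵢ+dᵢ (unexposed), nᵢ = n₁ᵢ+n₀ᵢ.
Stratum 1 (Site A): n₁ = 409, n₀ = 103, n = 512; a·n₀/n = 146·103/512 = 29.3711; c·n₁/n = 5·409/512 = 3.9941
Stratum 2 (Site B): n₁ = 124, n₀ = 418, n = 542; a·n₀/n = 100·418/542 = 77.1218; c·n₁/n = 207·124/542 = 47.3579
Stratum 3 (Site C): n₁ = 196, n₀ = 299, n = 495; a·n₀/n = 126·299/495 = 76.1091; c·n₁/n = 76·196/495 = 30.0929
RR_MH = (29.3711 + 77.1218 + 76.1091) / (3.9941 + 47.3579 + 30.0929) = 182.6020 / 81.4450 = 2.24203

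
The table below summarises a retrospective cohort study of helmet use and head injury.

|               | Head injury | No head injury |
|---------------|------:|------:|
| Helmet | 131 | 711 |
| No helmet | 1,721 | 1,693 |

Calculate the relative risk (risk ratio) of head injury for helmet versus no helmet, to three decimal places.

Cells: a = 131, b = 711, c = 1721, d = 1693.
Risk in exposed = 131/842 = 0.15558; risk in unexposed = 1721/3414 = 0.50410.
RR = 0.15558 / 0.50410 = 0.30863
The risk is 69% lower among the exposed than among the unexposed.

0.309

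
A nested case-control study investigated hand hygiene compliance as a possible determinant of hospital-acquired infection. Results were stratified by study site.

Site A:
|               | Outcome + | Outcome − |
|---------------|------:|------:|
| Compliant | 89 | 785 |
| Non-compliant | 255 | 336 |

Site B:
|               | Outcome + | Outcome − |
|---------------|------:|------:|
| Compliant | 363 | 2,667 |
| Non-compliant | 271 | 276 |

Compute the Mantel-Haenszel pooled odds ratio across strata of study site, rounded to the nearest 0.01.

0.14

OR_MH = Σ(aᵢdᵢ/nᵢ) / Σ(bᵢcᵢ/nᵢ), where nᵢ is the stratum total.
Stratum 1 (Site A): n = 1465; a·d/n = 89·336/1465 = 20.4123; b·c/n = 785·255/1465 = 136.6382
Stratum 2 (Site B): n = 3577; a·d/n = 363·276/3577 = 28.0089; b·c/n = 2667·271/3577 = 202.0568
OR_MH = (20.4123 + 28.0089) / (136.6382 + 202.0568) = 48.4212 / 338.6950 = 0.14296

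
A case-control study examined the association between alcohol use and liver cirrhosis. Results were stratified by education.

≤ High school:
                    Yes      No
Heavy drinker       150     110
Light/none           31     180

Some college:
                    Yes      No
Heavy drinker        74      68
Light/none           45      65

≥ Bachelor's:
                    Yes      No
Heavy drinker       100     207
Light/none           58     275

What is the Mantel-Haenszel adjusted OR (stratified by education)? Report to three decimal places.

3.130

OR_MH = Σ(aᵢdᵢ/nᵢ) / Σ(bᵢcᵢ/nᵢ), where nᵢ is the stratum total.
Stratum 1 (≤ High school): n = 471; a·d/n = 150·180/471 = 57.3248; b·c/n = 110·31/471 = 7.2399
Stratum 2 (Some college): n = 252; a·d/n = 74·65/252 = 19.0873; b·c/n = 68·45/252 = 12.1429
Stratum 3 (≥ Bachelor's): n = 640; a·d/n = 100·275/640 = 42.9688; b·c/n = 207·58/640 = 18.7594
OR_MH = (57.3248 + 19.0873 + 42.9688) / (7.2399 + 12.1429 + 18.7594) = 119.3809 / 38.1421 = 3.12989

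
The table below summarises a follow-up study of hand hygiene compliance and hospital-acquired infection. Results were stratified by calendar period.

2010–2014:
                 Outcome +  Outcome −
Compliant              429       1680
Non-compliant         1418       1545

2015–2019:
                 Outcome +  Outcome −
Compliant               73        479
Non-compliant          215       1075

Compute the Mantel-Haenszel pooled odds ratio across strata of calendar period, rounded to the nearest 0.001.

0.330

OR_MH = Σ(aᵢdᵢ/nᵢ) / Σ(bᵢcᵢ/nᵢ), where nᵢ is the stratum total.
Stratum 1 (2010–2014): n = 5072; a·d/n = 429·1545/5072 = 130.6792; b·c/n = 1680·1418/5072 = 469.6845
Stratum 2 (2015–2019): n = 1842; a·d/n = 73·1075/1842 = 42.6031; b·c/n = 479·215/1842 = 55.9093
OR_MH = (130.6792 + 42.6031) / (469.6845 + 55.9093) = 173.2824 / 525.5939 = 0.32969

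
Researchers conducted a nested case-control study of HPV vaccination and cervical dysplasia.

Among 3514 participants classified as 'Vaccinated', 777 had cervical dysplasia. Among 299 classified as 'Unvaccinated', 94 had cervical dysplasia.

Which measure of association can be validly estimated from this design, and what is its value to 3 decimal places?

From the description: a = 777, b = 2737, c = 94, d = 205.
This is a nested case-control study: participants were sampled on outcome status, so risks in the source population cannot be estimated directly — relative risk is not valid here. The odds ratio is the appropriate measure.
OR = (a·d)/(b·c) = (777 × 205) / (2737 × 94) = 159285 / 257278 = 0.61912

0.619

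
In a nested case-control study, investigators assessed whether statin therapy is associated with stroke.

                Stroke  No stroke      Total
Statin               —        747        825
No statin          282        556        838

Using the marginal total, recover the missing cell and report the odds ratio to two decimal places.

The missing cell is in the exposed row: 825 − 747 = 78.
So a = 78, b = 747, c = 282, d = 556.
OR = (a·d)/(b·c) = (78 × 556) / (747 × 282) = 43368 / 210654 = 0.20587

0.21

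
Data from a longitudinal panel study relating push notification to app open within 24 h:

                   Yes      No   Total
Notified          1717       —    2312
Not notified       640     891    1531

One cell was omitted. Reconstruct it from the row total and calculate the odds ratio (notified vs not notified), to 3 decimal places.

The missing cell is in the exposed row: 2312 − 1717 = 595.
So a = 1717, b = 595, c = 640, d = 891.
OR = (a·d)/(b·c) = (1717 × 891) / (595 × 640) = 1529847 / 380800 = 4.01746

4.017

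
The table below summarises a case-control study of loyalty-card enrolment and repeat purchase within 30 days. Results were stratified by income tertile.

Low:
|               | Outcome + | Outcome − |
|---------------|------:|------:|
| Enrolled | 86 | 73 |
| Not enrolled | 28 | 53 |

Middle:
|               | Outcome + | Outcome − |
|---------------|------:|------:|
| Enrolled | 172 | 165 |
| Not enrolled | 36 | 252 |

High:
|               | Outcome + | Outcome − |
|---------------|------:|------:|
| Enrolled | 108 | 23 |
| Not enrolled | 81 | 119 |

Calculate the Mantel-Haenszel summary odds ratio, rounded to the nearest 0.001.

OR_MH = Σ(aᵢdᵢ/nᵢ) / Σ(bᵢcᵢ/nᵢ), where nᵢ is the stratum total.
Stratum 1 (Low): n = 240; a·d/n = 86·53/240 = 18.9917; b·c/n = 73·28/240 = 8.5167
Stratum 2 (Middle): n = 625; a·d/n = 172·252/625 = 69.3504; b·c/n = 165·36/625 = 9.5040
Stratum 3 (High): n = 331; a·d/n = 108·119/331 = 38.8278; b·c/n = 23·81/331 = 5.6284
OR_MH = (18.9917 + 69.3504 + 38.8278) / (8.5167 + 9.5040 + 5.6284) = 127.1699 / 23.6491 = 5.37737

5.377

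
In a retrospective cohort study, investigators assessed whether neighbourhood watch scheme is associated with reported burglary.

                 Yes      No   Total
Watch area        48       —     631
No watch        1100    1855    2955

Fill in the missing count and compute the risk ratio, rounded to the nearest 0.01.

0.20

The missing cell is in the exposed row: 631 − 48 = 583.
So a = 48, b = 583, c = 1100, d = 1855.
RR = [a/(a+b)] / [c/(c+d)] = (48/631) / (1100/2955) = 0.07607/0.37225 = 0.20435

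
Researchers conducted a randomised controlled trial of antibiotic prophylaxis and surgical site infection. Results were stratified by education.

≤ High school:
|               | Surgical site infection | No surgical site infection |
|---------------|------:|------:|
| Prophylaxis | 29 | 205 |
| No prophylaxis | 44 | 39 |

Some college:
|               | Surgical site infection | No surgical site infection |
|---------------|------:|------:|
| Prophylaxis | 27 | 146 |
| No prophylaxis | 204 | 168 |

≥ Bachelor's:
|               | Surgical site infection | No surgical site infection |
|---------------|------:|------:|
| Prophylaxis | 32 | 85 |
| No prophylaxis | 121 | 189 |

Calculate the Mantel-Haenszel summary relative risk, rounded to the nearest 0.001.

RR_MH = Σ(aᵢ·n₀ᵢ/nᵢ) / Σ(cᵢ·n₁ᵢ/nᵢ), with n₁ᵢ = aᵢ+bᵢ (exposed), n₀ᵢ = cᵢ+dᵢ (unexposed), nᵢ = n₁ᵢ+n₀ᵢ.
Stratum 1 (≤ High school): n₁ = 234, n₀ = 83, n = 317; a·n₀/n = 29·83/317 = 7.5931; c·n₁/n = 44·234/317 = 32.4795
Stratum 2 (Some college): n₁ = 173, n₀ = 372, n = 545; a·n₀/n = 27·372/545 = 18.4294; c·n₁/n = 204·173/545 = 64.7560
Stratum 3 (≥ Bachelor's): n₁ = 117, n₀ = 310, n = 427; a·n₀/n = 32·310/427 = 23.2319; c·n₁/n = 121·117/427 = 33.1546
RR_MH = (7.5931 + 18.4294 + 23.2319) / (32.4795 + 64.7560 + 33.1546) = 49.2543 / 130.3900 = 0.37775

0.378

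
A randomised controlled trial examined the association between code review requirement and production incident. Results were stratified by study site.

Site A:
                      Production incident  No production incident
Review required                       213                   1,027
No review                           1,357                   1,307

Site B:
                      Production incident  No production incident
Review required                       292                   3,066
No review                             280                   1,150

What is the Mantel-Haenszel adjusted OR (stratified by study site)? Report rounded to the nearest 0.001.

OR_MH = Σ(aᵢdᵢ/nᵢ) / Σ(bᵢcᵢ/nᵢ), where nᵢ is the stratum total.
Stratum 1 (Site A): n = 3904; a·d/n = 213·1307/3904 = 71.3092; b·c/n = 1027·1357/3904 = 356.9772
Stratum 2 (Site B): n = 4788; a·d/n = 292·1150/4788 = 70.1337; b·c/n = 3066·280/4788 = 179.2982
OR_MH = (71.3092 + 70.1337) / (356.9772 + 179.2982) = 141.4428 / 536.2754 = 0.26375

0.264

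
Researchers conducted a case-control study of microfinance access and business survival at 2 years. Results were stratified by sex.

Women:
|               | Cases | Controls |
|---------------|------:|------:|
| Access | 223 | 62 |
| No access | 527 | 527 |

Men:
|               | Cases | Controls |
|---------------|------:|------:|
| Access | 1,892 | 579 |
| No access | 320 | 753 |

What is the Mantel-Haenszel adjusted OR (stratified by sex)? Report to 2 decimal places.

6.39

OR_MH = Σ(aᵢdᵢ/nᵢ) / Σ(bᵢcᵢ/nᵢ), where nᵢ is the stratum total.
Stratum 1 (Women): n = 1339; a·d/n = 223·527/1339 = 87.7677; b·c/n = 62·527/1339 = 24.4018
Stratum 2 (Men): n = 3544; a·d/n = 1892·753/3544 = 401.9966; b·c/n = 579·320/3544 = 52.2799
OR_MH = (87.7677 + 401.9966) / (24.4018 + 52.2799) = 489.7644 / 76.6817 = 6.38698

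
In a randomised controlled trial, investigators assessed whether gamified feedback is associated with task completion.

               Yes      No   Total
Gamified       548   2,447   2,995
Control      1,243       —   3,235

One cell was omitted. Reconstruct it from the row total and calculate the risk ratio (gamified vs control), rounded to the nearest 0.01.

The missing cell is in the unexposed row: 3235 − 1243 = 1992.
So a = 548, b = 2447, c = 1243, d = 1992.
RR = [a/(a+b)] / [c/(c+d)] = (548/2995) / (1243/3235) = 0.18297/0.38423 = 0.47620

0.48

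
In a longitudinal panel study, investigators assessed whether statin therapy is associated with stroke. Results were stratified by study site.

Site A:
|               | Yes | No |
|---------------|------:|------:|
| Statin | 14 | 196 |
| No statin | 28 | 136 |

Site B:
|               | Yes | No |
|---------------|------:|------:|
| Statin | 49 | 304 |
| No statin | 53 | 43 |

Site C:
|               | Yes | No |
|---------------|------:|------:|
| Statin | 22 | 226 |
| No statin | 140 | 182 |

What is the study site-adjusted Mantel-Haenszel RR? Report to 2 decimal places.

RR_MH = Σ(aᵢ·n₀ᵢ/nᵢ) / Σ(cᵢ·n₁ᵢ/nᵢ), with n₁ᵢ = aᵢ+bᵢ (exposed), n₀ᵢ = cᵢ+dᵢ (unexposed), nᵢ = n₁ᵢ+n₀ᵢ.
Stratum 1 (Site A): n₁ = 210, n₀ = 164, n = 374; a·n₀/n = 14·164/374 = 6.1390; c·n₁/n = 28·210/374 = 15.7219
Stratum 2 (Site B): n₁ = 353, n₀ = 96, n = 449; a·n₀/n = 49·96/449 = 10.4766; c·n₁/n = 53·353/449 = 41.6682
Stratum 3 (Site C): n₁ = 248, n₀ = 322, n = 570; a·n₀/n = 22·322/570 = 12.4281; c·n₁/n = 140·248/570 = 60.9123
RR_MH = (6.1390 + 10.4766 + 12.4281) / (15.7219 + 41.6682 + 60.9123) = 29.0437 / 118.3024 = 0.24550

0.25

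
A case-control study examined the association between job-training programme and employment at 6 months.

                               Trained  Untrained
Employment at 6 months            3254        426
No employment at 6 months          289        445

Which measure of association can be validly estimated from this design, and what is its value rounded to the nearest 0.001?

11.762

Reading the table with exposure as columns: a = 3254 (Trained, case), b = 289 (Trained, non-case), c = 426 (Untrained, case), d = 445.
This is a case-control study: participants were sampled on outcome status, so risks in the source population cannot be estimated directly — relative risk is not valid here. The odds ratio is the appropriate measure.
OR = (a·d)/(b·c) = (3254 × 445) / (289 × 426) = 1448030 / 123114 = 11.76170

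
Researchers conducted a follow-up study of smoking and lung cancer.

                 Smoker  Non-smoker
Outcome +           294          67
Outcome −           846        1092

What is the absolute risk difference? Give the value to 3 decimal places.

Reading the table with exposure as columns: a = 294 (Smoker, case), b = 846 (Smoker, non-case), c = 67 (Non-smoker, case), d = 1092.
Risk in exposed = 294/1140 = 0.257895; risk in unexposed = 67/1159 = 0.057808.
Risk difference = 0.257895 − 0.057808 = 0.200086

0.200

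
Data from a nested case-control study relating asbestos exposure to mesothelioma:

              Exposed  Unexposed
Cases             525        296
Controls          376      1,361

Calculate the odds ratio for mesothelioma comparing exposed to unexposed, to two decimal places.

Reading the table with exposure as columns: a = 525 (Exposed, case), b = 376 (Exposed, non-case), c = 296 (Unexposed, case), d = 1361.
OR = (a·d)/(b·c) = (525 × 1361) / (376 × 296) = 714525 / 111296 = 6.42004
The odds of mesothelioma are about 6.42 times as high in the exposed group.

6.42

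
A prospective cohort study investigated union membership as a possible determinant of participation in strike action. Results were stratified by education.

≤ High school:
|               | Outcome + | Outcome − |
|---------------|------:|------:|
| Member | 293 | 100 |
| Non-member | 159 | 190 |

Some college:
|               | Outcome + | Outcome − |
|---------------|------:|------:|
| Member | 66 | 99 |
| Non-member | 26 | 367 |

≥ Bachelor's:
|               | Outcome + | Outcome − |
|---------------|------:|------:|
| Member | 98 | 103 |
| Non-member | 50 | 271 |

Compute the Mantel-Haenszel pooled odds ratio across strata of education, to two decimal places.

OR_MH = Σ(aᵢdᵢ/nᵢ) / Σ(bᵢcᵢ/nᵢ), where nᵢ is the stratum total.
Stratum 1 (≤ High school): n = 742; a·d/n = 293·190/742 = 75.0270; b·c/n = 100·159/742 = 21.4286
Stratum 2 (Some college): n = 558; a·d/n = 66·367/558 = 43.4086; b·c/n = 99·26/558 = 4.6129
Stratum 3 (≥ Bachelor's): n = 522; a·d/n = 98·271/522 = 50.8774; b·c/n = 103·50/522 = 9.8659
OR_MH = (75.0270 + 43.4086 + 50.8774) / (21.4286 + 4.6129 + 9.8659) = 169.3130 / 35.9074 = 4.71527

4.72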